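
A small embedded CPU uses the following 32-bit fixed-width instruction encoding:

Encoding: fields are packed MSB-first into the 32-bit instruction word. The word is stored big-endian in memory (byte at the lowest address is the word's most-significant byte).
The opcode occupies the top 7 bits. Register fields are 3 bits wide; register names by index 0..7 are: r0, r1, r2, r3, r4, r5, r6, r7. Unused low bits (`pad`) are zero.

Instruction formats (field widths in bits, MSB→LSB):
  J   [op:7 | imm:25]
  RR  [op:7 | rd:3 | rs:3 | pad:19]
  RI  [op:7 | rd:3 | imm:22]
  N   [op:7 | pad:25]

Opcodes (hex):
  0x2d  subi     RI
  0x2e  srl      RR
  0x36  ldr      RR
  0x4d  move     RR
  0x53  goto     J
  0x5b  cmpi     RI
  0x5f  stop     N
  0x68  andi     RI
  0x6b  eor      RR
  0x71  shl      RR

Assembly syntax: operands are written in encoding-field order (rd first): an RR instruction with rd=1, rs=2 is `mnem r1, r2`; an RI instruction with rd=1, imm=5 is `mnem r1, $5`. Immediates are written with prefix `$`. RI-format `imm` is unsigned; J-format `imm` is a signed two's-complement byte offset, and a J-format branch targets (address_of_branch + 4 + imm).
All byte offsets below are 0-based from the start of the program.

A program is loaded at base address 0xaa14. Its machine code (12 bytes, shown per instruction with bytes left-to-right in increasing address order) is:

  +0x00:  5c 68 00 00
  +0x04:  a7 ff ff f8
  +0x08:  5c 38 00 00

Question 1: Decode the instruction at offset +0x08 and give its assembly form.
+0x08: 5c 38 00 00 ⇒ word 0x5c380000 (big)
  op=0x5c380000>>25=0x2e ⇒ srl (RR)
  rd@[24:22]=0x0 ⇒ r0
  rs@[21:19]=0x7 ⇒ r7

srl r0, r7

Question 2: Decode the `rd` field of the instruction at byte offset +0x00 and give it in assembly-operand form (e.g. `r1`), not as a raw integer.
+0x00: 5c 68 00 00 ⇒ word 0x5c680000 (big)
  opcode bits[31:25]=0x2e: srl/RR
  [24:22] rd=1 = r1
  [21:19] rs=5 = r5

r1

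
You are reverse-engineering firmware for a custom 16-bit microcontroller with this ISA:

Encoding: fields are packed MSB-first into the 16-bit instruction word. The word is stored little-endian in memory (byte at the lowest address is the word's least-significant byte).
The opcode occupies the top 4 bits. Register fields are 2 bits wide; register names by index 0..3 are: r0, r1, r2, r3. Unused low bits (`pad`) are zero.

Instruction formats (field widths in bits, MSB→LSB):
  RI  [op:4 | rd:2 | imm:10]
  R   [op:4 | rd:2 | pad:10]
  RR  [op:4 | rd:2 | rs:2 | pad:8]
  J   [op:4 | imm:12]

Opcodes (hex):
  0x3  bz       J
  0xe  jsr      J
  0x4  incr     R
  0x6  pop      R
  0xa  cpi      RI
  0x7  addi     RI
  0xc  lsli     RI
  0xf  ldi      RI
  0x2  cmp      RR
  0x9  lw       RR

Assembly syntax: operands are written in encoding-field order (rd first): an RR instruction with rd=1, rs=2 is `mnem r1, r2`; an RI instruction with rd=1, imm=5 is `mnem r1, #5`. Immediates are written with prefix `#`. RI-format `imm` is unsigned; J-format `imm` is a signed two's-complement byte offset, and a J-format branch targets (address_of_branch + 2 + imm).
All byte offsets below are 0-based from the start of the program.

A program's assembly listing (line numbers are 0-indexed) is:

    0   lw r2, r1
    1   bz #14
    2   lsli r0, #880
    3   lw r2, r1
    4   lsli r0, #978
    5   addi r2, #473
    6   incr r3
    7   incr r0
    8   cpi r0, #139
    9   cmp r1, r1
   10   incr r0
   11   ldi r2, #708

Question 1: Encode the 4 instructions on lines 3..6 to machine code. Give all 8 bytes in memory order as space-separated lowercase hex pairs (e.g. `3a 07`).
00 99 d2 c3 d9 79 00 4c

line 3 (lw): pack op=0x9:4|rd=2:2|rs=1:2|pad=0:8 = 0x9900; little→ 00 99
line 4 (lsli): pack op=0xc:4|rd=0:2|imm=978:10 = 0xc3d2; little→ d2 c3
line 5 (addi): pack op=0x7:4|rd=2:2|imm=473:10 = 0x79d9; little→ d9 79
line 6 (incr): pack op=0x4:4|rd=3:2|pad=0:10 = 0x4c00; little→ 00 4c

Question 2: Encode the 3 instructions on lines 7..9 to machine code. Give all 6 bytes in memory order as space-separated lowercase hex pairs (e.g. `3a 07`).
7. incr fields op=0x4:4|rd=0:2|pad=0:10 → word 4000h → 00 40
8. cpi fields op=0xa:4|rd=0:2|imm=139:10 → word a08bh → 8b a0
9. cmp fields op=0x2:4|rd=1:2|rs=1:2|pad=0:8 → word 2500h → 00 25

00 40 8b a0 00 25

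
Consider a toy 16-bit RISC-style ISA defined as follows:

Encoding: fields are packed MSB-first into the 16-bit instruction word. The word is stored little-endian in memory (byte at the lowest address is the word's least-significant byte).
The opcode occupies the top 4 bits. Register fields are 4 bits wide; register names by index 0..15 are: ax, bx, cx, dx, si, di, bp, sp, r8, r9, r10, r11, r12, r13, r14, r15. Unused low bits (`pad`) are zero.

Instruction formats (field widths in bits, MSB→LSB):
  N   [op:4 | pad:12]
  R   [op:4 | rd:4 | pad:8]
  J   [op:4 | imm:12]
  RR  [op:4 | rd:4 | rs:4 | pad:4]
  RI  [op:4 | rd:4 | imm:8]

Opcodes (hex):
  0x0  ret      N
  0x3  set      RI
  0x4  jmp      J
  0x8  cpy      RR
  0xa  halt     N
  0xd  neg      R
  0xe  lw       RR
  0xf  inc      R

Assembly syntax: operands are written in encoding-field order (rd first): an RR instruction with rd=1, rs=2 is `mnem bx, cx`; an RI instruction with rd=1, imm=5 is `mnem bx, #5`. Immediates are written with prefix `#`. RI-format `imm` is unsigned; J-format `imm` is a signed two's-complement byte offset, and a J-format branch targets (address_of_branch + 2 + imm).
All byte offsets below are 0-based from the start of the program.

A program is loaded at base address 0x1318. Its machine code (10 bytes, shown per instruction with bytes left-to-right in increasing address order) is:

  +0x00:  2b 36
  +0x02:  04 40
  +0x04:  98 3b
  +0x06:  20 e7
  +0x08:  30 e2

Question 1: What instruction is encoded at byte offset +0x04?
set r11, #152

@+04  little-endian(98 3b) = 0x3b98
  op=0x3b98>>12=0x3 ⇒ set (RI)
  [11:8] rd=11 = r11
  [7:0] imm=152 = #152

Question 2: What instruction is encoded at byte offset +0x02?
[02] 04 40 → 0x4004
  top 4b → 0x4 → jmp [J]
  imm: (w>>0)&0xfff=0x4 → #4

jmp #4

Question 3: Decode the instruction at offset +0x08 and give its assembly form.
lw cx, dx

@+08  little-endian(30 e2) = 0xe230
  top 4b → 0xe → lw [RR]
  rd: (w>>8)&0xf=0x2 → cx
  rs: (w>>4)&0xf=0x3 → dx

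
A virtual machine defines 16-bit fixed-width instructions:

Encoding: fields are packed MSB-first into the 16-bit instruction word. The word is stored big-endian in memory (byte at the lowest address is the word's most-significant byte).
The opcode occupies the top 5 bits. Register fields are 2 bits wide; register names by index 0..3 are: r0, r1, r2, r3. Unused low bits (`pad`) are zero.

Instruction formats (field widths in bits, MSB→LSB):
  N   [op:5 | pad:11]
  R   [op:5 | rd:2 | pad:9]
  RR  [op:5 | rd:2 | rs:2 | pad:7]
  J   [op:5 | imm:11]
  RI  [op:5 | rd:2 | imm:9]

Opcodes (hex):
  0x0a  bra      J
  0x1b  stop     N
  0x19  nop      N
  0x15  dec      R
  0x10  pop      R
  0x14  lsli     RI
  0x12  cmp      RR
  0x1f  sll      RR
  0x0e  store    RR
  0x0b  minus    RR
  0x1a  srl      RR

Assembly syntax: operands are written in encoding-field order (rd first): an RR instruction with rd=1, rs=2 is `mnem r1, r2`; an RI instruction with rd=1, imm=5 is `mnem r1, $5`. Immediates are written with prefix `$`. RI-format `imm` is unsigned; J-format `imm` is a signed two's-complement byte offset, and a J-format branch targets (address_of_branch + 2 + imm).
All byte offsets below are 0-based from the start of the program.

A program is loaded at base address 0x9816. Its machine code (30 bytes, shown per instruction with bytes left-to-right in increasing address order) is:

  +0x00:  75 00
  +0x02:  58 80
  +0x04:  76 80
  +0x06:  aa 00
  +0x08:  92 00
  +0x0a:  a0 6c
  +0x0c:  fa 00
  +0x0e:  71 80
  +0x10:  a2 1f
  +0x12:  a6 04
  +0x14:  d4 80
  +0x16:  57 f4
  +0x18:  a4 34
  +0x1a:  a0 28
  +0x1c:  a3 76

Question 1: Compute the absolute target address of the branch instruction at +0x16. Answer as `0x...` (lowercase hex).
off 0x16: read 57 f4 as big → 0x57f4
  top 5b → 0xa → bra [J]
  [10:0] imm=2036 (s11→-12) = $-12
  target = base 0x9816 + off 0x16 + 2 + imm -12 = 0x9822

0x9822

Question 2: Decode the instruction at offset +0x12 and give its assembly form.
[12] a6 04 → 0xa604
  opcode bits[15:11]=0x14: lsli/RI
  rd@[10:9]=0x3 ⇒ r3
  imm@[8:0]=0x4 ⇒ $4

lsli r3, $4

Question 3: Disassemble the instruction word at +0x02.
@+02  big-endian(58 80) = 0x5880
  op=0x5880>>11=0xb ⇒ minus (RR)
  rd@[10:9]=0x0 ⇒ r0
  rs@[8:7]=0x1 ⇒ r1

minus r0, r1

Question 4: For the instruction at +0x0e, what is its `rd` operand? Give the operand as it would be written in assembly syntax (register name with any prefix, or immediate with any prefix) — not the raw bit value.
r0

+0x0e: 71 80 ⇒ word 0x7180 (big)
  opcode bits[15:11]=0xe: store/RR
  rd@[10:9]=0x0 ⇒ r0
  rs@[8:7]=0x3 ⇒ r3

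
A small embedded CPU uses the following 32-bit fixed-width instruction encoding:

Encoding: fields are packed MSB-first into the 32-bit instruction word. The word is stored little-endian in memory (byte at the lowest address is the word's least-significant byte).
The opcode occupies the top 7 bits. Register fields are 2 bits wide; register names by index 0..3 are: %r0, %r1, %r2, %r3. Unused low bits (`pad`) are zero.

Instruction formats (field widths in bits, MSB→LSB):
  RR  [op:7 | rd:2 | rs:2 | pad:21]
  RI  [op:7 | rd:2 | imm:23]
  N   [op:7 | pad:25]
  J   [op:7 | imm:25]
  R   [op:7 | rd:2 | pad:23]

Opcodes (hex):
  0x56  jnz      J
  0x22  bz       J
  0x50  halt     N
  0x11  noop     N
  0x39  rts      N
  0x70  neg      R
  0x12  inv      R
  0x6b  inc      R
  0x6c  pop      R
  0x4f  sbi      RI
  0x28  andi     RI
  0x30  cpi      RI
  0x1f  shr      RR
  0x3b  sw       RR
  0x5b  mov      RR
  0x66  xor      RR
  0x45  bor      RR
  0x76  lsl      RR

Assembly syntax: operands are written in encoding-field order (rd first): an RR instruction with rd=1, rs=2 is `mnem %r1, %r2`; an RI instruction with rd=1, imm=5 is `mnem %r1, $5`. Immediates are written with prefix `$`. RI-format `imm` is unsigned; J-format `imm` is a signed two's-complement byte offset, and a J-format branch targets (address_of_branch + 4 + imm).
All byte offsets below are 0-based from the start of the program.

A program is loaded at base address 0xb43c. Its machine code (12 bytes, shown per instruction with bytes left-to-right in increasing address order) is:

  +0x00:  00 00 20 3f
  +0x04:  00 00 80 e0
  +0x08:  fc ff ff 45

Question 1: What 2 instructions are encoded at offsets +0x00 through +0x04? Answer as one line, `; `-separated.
@+00  little-endian(00 00 20 3f) = 0x3f200000
  top 7b → 0x1f → shr [RR]
  [24:23] rd=2 = %r2
  [22:21] rs=1 = %r1
@+04  little-endian(00 00 80 e0) = 0xe0800000
  top 7b → 0x70 → neg [R]
  [24:23] rd=1 = %r1

shr %r2, %r1; neg %r1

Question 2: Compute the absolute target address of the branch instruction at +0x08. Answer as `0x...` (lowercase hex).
[08] fc ff ff 45 → 0x45fffffc
  op=0x45fffffc>>25=0x22 ⇒ bz (J)
  imm@[24:0]=0x1fffffc (s25→-4) ⇒ $-4
  target = base 0xb43c + off 0x08 + 4 + imm -4 = 0xb444

0xb444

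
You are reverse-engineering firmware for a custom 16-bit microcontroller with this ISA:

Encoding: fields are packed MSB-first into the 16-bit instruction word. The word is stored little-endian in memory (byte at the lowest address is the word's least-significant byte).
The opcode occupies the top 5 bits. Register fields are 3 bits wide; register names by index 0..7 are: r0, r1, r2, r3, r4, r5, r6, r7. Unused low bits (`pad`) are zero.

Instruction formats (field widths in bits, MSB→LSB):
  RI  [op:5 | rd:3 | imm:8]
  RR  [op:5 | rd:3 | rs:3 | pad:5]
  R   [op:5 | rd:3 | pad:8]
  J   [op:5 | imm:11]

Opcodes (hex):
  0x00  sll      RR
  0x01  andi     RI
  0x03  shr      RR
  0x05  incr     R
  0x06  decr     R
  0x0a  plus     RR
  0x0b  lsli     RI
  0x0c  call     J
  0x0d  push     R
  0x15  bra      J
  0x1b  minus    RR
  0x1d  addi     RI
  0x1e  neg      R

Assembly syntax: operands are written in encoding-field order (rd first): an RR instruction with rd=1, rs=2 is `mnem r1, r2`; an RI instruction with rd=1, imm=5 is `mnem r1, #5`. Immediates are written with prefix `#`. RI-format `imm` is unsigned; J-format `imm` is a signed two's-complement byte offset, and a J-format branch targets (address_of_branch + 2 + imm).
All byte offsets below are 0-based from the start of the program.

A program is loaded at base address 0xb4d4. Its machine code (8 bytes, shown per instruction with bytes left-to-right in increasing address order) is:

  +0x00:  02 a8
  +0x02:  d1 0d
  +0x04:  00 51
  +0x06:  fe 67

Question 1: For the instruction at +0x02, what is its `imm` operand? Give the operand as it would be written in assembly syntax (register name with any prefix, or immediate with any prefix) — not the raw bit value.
#209

[02] d1 0d → 0x0dd1
  op=0x0dd1>>11=0x1 ⇒ andi (RI)
  rd@[10:8]=0x5 ⇒ r5
  imm@[7:0]=0xd1 ⇒ #209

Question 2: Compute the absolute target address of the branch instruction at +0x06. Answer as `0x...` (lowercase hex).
[06] fe 67 → 0x67fe
  op=0x67fe>>11=0xc ⇒ call (J)
  imm@[10:0]=0x7fe (s11→-2) ⇒ #-2
  target = base 0xb4d4 + off 0x06 + 2 + imm -2 = 0xb4da

0xb4da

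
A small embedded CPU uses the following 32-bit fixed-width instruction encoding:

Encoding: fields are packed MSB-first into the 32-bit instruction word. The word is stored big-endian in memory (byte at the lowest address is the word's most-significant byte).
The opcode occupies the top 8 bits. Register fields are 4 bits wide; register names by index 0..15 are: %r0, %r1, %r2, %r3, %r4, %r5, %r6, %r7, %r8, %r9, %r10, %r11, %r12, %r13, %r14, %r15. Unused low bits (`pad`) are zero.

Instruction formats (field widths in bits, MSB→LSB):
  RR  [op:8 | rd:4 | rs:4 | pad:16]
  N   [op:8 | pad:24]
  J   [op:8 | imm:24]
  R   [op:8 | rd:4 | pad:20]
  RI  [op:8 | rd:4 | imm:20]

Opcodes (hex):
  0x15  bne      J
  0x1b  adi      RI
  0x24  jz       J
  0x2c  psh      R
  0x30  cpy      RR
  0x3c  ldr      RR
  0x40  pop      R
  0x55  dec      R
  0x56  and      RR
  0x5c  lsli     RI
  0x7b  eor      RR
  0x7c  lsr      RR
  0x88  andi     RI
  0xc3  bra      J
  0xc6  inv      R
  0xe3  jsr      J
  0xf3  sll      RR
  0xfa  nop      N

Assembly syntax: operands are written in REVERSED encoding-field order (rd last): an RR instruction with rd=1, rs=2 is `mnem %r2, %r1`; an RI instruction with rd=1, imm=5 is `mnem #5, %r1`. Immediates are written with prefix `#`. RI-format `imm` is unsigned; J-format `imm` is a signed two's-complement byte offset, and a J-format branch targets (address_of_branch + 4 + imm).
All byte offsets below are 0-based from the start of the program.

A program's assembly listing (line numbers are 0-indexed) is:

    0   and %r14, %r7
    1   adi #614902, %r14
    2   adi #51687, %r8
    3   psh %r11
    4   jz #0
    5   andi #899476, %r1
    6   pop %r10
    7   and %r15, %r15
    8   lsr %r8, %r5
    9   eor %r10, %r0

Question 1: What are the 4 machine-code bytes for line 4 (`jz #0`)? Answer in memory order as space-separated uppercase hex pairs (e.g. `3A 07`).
24 00 00 00

4. jz fields op=0x24:8|imm=0:24 → word 24000000h → 24 00 00 00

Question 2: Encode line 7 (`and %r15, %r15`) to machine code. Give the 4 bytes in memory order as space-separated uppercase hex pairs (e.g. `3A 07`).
56 FF 00 00

L7: and op=0x56:8|rd=15:4|rs=15:4|pad=0:16 ⇒ 0x56ff0000 ⇒ big 56 ff 00 00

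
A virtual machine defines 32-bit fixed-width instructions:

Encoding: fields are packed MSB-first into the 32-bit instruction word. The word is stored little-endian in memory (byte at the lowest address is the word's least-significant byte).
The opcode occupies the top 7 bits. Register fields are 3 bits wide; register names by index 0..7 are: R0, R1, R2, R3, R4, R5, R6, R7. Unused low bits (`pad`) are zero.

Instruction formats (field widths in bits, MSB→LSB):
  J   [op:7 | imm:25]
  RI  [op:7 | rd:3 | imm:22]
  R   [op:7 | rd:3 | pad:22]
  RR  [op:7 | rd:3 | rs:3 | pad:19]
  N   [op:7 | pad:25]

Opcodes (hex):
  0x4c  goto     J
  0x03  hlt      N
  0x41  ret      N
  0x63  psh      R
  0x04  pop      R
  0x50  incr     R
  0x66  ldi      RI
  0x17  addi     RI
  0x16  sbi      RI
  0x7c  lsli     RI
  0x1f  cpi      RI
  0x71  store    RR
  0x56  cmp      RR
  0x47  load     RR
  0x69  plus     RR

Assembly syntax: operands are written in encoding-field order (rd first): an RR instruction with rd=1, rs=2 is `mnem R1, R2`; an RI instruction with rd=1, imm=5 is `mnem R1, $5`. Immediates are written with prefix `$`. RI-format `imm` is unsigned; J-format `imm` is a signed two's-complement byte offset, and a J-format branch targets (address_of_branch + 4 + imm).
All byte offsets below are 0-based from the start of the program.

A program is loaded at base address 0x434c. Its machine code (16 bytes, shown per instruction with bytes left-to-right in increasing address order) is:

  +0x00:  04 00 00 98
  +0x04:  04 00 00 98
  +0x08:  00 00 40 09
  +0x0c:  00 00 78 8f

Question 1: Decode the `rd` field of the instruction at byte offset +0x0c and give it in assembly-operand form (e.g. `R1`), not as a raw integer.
@+0c  little-endian(00 00 78 8f) = 0x8f780000
  op=0x8f780000>>25=0x47 ⇒ load (RR)
  rd@[24:22]=0x5 ⇒ R5
  rs@[21:19]=0x7 ⇒ R7

R5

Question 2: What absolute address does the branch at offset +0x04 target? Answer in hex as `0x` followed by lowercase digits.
0x4358

+0x04: 04 00 00 98 ⇒ word 0x98000004 (little)
  op=0x98000004>>25=0x4c ⇒ goto (J)
  [24:0] imm=4 = $4
  target = base 0x434c + off 0x04 + 4 + imm 4 = 0x4358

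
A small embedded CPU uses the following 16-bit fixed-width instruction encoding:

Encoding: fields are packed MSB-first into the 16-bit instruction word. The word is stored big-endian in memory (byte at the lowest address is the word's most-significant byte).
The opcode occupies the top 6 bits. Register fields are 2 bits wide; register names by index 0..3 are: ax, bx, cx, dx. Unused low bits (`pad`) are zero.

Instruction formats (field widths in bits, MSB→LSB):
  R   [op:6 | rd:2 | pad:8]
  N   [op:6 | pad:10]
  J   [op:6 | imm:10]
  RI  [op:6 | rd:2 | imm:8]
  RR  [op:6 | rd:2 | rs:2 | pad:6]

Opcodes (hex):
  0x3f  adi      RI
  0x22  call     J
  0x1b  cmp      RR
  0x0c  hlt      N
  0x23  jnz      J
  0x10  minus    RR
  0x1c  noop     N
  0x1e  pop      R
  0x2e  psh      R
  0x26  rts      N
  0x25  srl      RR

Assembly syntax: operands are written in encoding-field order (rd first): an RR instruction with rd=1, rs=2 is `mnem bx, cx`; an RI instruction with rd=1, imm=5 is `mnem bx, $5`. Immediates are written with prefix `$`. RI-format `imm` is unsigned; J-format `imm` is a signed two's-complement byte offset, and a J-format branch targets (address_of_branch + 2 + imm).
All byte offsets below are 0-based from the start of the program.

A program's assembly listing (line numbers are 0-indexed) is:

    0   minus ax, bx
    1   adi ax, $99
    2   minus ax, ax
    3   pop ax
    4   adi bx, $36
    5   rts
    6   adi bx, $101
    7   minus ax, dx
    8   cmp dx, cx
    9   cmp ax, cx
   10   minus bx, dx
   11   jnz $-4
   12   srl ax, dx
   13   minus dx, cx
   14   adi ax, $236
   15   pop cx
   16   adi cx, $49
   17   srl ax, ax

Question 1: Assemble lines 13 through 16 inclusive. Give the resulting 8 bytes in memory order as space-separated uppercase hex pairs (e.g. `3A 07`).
line 13 (minus): pack op=0x10:6|rd=3:2|rs=2:2|pad=0:6 = 0x4380; big→ 43 80
line 14 (adi): pack op=0x3f:6|rd=0:2|imm=236:8 = 0xfcec; big→ fc ec
line 15 (pop): pack op=0x1e:6|rd=2:2|pad=0:8 = 0x7a00; big→ 7a 00
line 16 (adi): pack op=0x3f:6|rd=2:2|imm=49:8 = 0xfe31; big→ fe 31

43 80 FC EC 7A 00 FE 31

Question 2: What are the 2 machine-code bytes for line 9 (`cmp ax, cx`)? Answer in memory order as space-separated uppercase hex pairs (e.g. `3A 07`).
6C 80

L9: cmp op=0x1b:6|rd=0:2|rs=2:2|pad=0:6 ⇒ 0x6c80 ⇒ big 6c 80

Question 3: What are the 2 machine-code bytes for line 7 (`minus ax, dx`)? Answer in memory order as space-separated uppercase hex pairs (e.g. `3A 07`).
7. minus fields op=0x10:6|rd=0:2|rs=3:2|pad=0:6 → word 40c0h → 40 c0

40 C0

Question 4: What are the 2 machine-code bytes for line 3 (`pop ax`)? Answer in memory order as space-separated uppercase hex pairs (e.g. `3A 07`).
3. pop fields op=0x1e:6|rd=0:2|pad=0:8 → word 7800h → 78 00

78 00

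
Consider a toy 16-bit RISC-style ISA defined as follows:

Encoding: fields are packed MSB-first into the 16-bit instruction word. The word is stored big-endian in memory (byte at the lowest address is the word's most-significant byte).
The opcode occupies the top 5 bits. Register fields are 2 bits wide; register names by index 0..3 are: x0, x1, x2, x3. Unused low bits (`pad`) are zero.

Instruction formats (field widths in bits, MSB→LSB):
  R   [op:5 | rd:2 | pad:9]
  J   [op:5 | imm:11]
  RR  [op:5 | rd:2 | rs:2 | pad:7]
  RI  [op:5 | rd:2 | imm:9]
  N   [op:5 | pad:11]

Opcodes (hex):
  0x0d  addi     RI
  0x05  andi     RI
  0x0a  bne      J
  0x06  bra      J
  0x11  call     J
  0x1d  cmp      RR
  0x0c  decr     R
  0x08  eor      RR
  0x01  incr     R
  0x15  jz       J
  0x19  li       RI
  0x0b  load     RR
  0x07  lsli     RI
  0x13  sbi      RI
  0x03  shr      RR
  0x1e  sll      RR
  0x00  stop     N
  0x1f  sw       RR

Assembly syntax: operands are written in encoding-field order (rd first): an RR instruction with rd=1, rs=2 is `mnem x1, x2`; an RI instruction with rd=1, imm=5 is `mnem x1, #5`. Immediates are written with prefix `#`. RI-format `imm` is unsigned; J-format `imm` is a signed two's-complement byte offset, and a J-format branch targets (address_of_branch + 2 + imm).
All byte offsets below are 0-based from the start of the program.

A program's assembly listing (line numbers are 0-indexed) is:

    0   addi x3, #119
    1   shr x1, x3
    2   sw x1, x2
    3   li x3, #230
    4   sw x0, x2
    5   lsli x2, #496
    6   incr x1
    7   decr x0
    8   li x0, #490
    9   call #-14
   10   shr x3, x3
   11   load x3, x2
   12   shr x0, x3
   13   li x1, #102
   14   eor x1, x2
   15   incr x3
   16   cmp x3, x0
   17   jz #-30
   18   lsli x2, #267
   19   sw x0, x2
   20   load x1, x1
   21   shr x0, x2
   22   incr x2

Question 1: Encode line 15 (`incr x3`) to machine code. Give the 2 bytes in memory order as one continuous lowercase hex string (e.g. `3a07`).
15. incr fields op=0x1:5|rd=3:2|pad=0:9 → word 0e00h → 0e 00

0e00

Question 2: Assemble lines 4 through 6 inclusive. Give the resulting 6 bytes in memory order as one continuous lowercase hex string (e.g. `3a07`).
4. sw fields op=0x1f:5|rd=0:2|rs=2:2|pad=0:7 → word f900h → f9 00
5. lsli fields op=0x7:5|rd=2:2|imm=496:9 → word 3df0h → 3d f0
6. incr fields op=0x1:5|rd=1:2|pad=0:9 → word 0a00h → 0a 00

f9003df00a00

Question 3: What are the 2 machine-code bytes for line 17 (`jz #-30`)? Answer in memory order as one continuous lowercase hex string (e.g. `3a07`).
line 17 (jz): pack op=0x15:5|imm=-30:11 = 0xafe2; big→ af e2

afe2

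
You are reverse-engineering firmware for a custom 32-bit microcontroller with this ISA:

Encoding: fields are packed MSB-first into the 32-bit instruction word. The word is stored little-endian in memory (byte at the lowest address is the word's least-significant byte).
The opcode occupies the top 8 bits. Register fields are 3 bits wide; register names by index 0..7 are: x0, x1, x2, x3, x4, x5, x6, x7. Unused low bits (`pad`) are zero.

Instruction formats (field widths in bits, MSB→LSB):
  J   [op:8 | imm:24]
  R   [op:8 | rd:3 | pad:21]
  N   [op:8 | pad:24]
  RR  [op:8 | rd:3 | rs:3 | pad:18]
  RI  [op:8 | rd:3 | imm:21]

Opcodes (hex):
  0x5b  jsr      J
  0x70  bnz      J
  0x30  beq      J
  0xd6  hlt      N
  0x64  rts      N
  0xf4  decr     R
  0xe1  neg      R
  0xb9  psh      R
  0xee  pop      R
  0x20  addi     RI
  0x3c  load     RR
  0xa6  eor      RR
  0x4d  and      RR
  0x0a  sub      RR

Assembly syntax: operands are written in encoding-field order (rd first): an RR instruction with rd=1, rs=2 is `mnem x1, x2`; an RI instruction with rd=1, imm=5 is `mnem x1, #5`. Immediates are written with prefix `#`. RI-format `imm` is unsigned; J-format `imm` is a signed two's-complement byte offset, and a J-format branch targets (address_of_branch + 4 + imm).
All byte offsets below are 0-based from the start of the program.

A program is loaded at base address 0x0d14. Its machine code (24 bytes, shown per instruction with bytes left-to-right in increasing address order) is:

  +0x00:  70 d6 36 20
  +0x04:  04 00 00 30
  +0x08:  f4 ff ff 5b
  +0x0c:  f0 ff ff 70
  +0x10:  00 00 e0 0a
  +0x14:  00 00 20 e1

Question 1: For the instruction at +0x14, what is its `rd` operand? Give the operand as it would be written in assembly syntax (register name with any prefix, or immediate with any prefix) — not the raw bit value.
x1

off 0x14: read 00 00 20 e1 as little → 0xe1200000
  op=0xe1200000>>24=0xe1 ⇒ neg (R)
  rd@[23:21]=0x1 ⇒ x1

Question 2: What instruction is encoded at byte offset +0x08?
jsr #-12

off 0x08: read f4 ff ff 5b as little → 0x5bfffff4
  opcode bits[31:24]=0x5b: jsr/J
  imm: (w>>0)&0xffffff=0xfffff4 (s24→-12) → #-12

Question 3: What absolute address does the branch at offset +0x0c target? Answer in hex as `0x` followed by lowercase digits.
off 0x0c: read f0 ff ff 70 as little → 0x70fffff0
  op=0x70fffff0>>24=0x70 ⇒ bnz (J)
  [23:0] imm=16777200 (s24→-16) = #-16
  target = base 0x0d14 + off 0x0c + 4 + imm -16 = 0x0d14

0x0d14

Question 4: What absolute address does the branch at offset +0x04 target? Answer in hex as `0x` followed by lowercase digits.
0x0d20

@+04  little-endian(04 00 00 30) = 0x30000004
  top 8b → 0x30 → beq [J]
  imm: (w>>0)&0xffffff=0x4 → #4
  target = base 0x0d14 + off 0x04 + 4 + imm 4 = 0x0d20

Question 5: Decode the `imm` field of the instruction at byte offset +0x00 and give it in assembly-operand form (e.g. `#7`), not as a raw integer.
off 0x00: read 70 d6 36 20 as little → 0x2036d670
  top 8b → 0x20 → addi [RI]
  [23:21] rd=1 = x1
  [20:0] imm=1496688 = #1496688

#1496688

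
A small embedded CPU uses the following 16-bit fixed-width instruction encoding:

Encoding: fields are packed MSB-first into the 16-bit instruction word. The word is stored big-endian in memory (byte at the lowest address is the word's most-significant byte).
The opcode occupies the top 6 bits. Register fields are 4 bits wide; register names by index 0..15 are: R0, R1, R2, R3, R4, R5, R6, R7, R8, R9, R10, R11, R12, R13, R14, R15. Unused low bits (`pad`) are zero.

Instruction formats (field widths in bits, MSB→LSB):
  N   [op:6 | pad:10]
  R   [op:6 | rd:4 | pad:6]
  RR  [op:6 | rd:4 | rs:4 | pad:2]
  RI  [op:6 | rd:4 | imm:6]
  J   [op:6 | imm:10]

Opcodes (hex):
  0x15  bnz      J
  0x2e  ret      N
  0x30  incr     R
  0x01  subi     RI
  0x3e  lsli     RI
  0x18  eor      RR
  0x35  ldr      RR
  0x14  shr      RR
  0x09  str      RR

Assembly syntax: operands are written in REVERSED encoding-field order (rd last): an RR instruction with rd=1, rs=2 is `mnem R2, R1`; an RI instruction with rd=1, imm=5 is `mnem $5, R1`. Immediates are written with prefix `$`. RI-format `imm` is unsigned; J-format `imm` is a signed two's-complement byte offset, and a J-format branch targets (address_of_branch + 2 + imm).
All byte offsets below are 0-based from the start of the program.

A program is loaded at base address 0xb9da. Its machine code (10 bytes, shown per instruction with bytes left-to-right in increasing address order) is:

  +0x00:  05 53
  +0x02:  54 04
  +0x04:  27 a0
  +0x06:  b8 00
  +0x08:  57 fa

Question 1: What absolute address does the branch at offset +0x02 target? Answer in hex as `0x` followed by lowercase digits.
0xb9e2

off 0x02: read 54 04 as big → 0x5404
  top 6b → 0x15 → bnz [J]
  [9:0] imm=4 = $4
  target = base 0xb9da + off 0x02 + 2 + imm 4 = 0xb9e2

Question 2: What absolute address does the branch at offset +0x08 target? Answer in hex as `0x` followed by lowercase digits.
+0x08: 57 fa ⇒ word 0x57fa (big)
  top 6b → 0x15 → bnz [J]
  imm: (w>>0)&0x3ff=0x3fa (s10→-6) → $-6
  target = base 0xb9da + off 0x08 + 2 + imm -6 = 0xb9de

0xb9de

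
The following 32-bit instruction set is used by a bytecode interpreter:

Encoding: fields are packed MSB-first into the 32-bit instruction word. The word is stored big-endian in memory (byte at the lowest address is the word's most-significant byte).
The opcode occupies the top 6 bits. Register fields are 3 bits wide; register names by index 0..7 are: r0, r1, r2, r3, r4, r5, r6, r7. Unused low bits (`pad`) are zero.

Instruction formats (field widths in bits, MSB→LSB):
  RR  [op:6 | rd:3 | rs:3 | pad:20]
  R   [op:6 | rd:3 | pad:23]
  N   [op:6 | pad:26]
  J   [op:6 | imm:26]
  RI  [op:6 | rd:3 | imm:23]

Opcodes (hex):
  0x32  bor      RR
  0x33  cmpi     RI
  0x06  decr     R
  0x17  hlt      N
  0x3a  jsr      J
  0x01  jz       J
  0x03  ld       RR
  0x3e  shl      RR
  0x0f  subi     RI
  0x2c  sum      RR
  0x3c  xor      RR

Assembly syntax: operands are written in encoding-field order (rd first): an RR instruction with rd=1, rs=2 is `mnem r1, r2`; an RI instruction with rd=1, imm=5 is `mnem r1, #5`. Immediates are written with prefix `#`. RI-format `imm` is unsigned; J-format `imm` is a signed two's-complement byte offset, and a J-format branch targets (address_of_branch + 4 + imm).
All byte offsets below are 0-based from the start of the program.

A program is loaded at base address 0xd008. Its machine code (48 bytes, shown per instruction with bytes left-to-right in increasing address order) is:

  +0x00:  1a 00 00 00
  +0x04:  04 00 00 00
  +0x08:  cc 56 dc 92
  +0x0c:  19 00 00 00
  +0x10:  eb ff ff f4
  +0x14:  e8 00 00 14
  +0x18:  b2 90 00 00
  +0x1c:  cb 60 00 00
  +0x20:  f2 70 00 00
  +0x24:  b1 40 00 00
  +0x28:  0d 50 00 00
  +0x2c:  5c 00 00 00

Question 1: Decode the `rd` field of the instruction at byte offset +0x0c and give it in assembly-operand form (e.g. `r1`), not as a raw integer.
+0x0c: 19 00 00 00 ⇒ word 0x19000000 (big)
  op=0x19000000>>26=0x6 ⇒ decr (R)
  rd: (w>>23)&0x7=0x2 → r2

r2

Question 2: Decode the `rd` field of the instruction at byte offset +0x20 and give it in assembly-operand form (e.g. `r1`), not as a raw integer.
+0x20: f2 70 00 00 ⇒ word 0xf2700000 (big)
  op=0xf2700000>>26=0x3c ⇒ xor (RR)
  rd: (w>>23)&0x7=0x4 → r4
  rs: (w>>20)&0x7=0x7 → r7

r4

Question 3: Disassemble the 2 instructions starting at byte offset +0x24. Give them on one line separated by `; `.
sum r2, r4; ld r2, r5

[24] b1 40 00 00 → 0xb1400000
  top 6b → 0x2c → sum [RR]
  rd@[25:23]=0x2 ⇒ r2
  rs@[22:20]=0x4 ⇒ r4
[28] 0d 50 00 00 → 0x0d500000
  top 6b → 0x3 → ld [RR]
  rd@[25:23]=0x2 ⇒ r2
  rs@[22:20]=0x5 ⇒ r5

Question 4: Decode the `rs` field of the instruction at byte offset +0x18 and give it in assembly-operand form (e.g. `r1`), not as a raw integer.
r1

off 0x18: read b2 90 00 00 as big → 0xb2900000
  top 6b → 0x2c → sum [RR]
  rd@[25:23]=0x5 ⇒ r5
  rs@[22:20]=0x1 ⇒ r1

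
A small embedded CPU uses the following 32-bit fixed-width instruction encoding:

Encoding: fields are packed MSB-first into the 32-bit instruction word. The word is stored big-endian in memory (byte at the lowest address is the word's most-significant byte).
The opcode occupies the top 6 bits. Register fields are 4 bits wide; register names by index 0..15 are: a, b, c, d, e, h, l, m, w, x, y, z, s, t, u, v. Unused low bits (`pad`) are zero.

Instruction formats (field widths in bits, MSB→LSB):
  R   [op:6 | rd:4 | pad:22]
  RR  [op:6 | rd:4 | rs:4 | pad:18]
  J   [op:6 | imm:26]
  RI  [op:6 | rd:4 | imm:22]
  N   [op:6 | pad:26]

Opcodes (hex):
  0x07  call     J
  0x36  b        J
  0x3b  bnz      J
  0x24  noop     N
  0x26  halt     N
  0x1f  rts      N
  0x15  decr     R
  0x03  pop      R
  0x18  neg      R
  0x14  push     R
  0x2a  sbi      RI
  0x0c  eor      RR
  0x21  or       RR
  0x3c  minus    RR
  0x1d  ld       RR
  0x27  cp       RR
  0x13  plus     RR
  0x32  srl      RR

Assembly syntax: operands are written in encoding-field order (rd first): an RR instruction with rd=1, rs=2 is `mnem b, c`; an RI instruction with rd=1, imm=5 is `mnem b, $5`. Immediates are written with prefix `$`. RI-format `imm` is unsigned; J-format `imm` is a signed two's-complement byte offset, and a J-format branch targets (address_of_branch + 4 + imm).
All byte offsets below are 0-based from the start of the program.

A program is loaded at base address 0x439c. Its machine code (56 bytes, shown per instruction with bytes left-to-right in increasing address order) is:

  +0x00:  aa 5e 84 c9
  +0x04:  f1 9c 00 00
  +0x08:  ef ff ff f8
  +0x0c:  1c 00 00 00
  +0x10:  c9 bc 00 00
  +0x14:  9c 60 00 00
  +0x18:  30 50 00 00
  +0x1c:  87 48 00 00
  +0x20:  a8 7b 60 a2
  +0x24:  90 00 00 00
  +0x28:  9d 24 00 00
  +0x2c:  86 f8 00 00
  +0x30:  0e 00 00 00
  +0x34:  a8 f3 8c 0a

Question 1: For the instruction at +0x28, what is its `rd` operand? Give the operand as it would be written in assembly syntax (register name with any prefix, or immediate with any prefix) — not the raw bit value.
e

+0x28: 9d 24 00 00 ⇒ word 0x9d240000 (big)
  top 6b → 0x27 → cp [RR]
  [25:22] rd=4 = e
  [21:18] rs=9 = x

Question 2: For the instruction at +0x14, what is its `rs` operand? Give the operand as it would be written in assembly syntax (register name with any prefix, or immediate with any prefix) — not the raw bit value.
w

+0x14: 9c 60 00 00 ⇒ word 0x9c600000 (big)
  op=0x9c600000>>26=0x27 ⇒ cp (RR)
  rd@[25:22]=0x1 ⇒ b
  rs@[21:18]=0x8 ⇒ w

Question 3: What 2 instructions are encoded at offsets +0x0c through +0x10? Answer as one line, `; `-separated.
@+0c  big-endian(1c 00 00 00) = 0x1c000000
  opcode bits[31:26]=0x7: call/J
  imm: (w>>0)&0x3ffffff=0x0 → $0
@+10  big-endian(c9 bc 00 00) = 0xc9bc0000
  opcode bits[31:26]=0x32: srl/RR
  rd: (w>>22)&0xf=0x6 → l
  rs: (w>>18)&0xf=0xf → v

call $0; srl l, v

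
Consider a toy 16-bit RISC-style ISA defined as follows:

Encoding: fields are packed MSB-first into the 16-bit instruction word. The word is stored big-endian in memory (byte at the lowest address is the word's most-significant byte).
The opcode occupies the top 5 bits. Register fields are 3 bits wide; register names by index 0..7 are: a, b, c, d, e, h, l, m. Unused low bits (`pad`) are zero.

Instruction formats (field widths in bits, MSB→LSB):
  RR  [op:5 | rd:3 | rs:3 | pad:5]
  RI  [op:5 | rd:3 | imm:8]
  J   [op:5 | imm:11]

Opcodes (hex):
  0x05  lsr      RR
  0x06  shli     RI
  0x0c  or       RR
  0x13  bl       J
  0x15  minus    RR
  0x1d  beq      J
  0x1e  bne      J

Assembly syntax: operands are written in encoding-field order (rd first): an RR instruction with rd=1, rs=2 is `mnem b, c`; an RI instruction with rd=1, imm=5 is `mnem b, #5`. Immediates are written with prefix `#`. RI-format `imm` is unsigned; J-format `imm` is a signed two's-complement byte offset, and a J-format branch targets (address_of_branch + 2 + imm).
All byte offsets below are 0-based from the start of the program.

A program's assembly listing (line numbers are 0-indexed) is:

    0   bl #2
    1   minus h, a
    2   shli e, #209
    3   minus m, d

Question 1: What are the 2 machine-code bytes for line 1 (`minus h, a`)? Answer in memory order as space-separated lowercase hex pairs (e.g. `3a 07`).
ad 00

line 1 (minus): pack op=0x15:5|rd=5:3|rs=0:3|pad=0:5 = 0xad00; big→ ad 00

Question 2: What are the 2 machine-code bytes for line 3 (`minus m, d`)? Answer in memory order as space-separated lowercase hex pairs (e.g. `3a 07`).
line 3 (minus): pack op=0x15:5|rd=7:3|rs=3:3|pad=0:5 = 0xaf60; big→ af 60

af 60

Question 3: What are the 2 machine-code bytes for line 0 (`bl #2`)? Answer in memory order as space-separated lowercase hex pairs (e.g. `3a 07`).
line 0 (bl): pack op=0x13:5|imm=2:11 = 0x9802; big→ 98 02

98 02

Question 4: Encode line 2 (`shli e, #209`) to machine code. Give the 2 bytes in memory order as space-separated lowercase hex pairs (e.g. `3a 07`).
L2: shli op=0x6:5|rd=4:3|imm=209:8 ⇒ 0x34d1 ⇒ big 34 d1

34 d1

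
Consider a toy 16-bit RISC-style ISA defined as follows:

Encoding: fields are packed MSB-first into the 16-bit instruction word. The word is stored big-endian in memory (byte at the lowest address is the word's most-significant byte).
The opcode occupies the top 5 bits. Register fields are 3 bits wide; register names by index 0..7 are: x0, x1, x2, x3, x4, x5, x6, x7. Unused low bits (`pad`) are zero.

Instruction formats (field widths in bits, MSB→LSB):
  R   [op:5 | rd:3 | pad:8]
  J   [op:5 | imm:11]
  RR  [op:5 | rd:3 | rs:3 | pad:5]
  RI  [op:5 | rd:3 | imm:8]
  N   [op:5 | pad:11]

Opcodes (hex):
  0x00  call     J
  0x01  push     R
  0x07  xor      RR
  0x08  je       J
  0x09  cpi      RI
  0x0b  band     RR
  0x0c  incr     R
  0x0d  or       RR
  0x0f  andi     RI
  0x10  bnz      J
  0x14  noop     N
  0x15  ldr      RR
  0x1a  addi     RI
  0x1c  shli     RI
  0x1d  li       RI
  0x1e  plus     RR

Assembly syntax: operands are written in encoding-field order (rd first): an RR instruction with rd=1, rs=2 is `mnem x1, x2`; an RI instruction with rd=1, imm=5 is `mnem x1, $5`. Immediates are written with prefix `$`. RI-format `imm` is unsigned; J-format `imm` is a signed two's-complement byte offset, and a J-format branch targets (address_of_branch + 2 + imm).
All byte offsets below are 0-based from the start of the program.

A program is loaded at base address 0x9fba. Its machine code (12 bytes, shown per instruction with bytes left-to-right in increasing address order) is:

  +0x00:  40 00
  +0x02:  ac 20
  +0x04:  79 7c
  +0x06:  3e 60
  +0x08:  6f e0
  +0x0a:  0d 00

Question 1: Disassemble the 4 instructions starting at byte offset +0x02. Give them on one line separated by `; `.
ldr x4, x1; andi x1, $124; xor x6, x3; or x7, x7

off 0x02: read ac 20 as big → 0xac20
  opcode bits[15:11]=0x15: ldr/RR
  [10:8] rd=4 = x4
  [7:5] rs=1 = x1
off 0x04: read 79 7c as big → 0x797c
  opcode bits[15:11]=0xf: andi/RI
  [10:8] rd=1 = x1
  [7:0] imm=124 = $124
off 0x06: read 3e 60 as big → 0x3e60
  opcode bits[15:11]=0x7: xor/RR
  [10:8] rd=6 = x6
  [7:5] rs=3 = x3
off 0x08: read 6f e0 as big → 0x6fe0
  opcode bits[15:11]=0xd: or/RR
  [10:8] rd=7 = x7
  [7:5] rs=7 = x7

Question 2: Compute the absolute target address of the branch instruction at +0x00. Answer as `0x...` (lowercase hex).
0x9fbc

[00] 40 00 → 0x4000
  opcode bits[15:11]=0x8: je/J
  [10:0] imm=0 = $0
  target = base 0x9fba + off 0x00 + 2 + imm 0 = 0x9fbc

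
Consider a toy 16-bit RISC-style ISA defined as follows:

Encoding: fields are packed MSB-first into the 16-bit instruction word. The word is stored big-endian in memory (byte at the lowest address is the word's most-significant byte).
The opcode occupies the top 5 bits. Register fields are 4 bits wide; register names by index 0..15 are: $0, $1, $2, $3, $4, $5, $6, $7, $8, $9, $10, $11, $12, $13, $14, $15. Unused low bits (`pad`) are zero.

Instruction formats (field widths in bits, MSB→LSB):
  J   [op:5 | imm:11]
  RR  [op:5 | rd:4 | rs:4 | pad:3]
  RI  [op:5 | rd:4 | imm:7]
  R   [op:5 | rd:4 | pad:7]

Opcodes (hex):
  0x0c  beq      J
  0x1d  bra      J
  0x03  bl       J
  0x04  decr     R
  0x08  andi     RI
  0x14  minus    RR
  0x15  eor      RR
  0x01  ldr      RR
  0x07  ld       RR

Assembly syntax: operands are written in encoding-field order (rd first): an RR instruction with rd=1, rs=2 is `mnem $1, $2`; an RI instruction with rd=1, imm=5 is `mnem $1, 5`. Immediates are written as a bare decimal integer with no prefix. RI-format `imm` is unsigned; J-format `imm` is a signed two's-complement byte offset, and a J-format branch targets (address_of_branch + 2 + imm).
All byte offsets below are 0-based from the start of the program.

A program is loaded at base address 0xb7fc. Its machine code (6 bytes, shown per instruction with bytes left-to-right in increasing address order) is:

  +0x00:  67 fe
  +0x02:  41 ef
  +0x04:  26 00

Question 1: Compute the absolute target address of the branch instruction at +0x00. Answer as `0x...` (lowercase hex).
0xb7fc

+0x00: 67 fe ⇒ word 0x67fe (big)
  opcode bits[15:11]=0xc: beq/J
  imm: (w>>0)&0x7ff=0x7fe (s11→-2) → -2
  target = base 0xb7fc + off 0x00 + 2 + imm -2 = 0xb7fc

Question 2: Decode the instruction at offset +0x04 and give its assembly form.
decr $12

@+04  big-endian(26 00) = 0x2600
  op=0x2600>>11=0x4 ⇒ decr (R)
  rd: (w>>7)&0xf=0xc → $12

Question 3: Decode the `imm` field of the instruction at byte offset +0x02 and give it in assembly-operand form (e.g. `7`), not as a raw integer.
111

off 0x02: read 41 ef as big → 0x41ef
  top 5b → 0x8 → andi [RI]
  [10:7] rd=3 = $3
  [6:0] imm=111 = 111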